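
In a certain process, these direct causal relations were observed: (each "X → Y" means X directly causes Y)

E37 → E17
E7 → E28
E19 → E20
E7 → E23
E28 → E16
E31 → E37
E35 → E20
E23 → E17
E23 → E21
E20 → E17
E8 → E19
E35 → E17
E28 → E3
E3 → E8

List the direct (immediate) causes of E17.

E20, E23, E35, E37

Upstream contributors include E7, E28, E3, E8, E19, E31, but only E20, E23, E35, E37 feed directly into E17.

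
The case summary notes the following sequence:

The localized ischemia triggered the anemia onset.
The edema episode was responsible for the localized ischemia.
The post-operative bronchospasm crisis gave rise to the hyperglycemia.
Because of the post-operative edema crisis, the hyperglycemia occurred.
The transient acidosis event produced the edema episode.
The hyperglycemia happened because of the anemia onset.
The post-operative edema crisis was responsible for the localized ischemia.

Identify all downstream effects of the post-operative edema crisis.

the anemia onset, the hyperglycemia, the localized ischemia

Direct effects: the localized ischemia, the hyperglycemia.
2 steps out: the anemia onset.
Not reachable from it: the transient acidosis event, the edema episode, the post-operative bronchospasm crisis.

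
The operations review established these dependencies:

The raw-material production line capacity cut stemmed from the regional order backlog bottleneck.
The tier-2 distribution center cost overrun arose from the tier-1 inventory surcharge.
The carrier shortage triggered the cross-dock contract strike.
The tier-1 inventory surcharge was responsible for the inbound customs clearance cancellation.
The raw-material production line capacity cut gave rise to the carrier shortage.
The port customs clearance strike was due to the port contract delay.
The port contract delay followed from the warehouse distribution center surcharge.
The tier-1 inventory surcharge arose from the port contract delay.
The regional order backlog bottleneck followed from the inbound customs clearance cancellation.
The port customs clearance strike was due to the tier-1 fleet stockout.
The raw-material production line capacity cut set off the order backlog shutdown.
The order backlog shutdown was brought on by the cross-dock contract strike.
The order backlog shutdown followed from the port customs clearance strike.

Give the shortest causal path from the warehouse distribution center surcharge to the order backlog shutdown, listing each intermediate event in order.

the warehouse distribution center surcharge → the port contract delay → the port customs clearance strike → the order backlog shutdown

the warehouse distribution center surcharge → the port contract delay
the port contract delay → the port customs clearance strike
the port customs clearance strike → the order backlog shutdown
Length: 3 steps.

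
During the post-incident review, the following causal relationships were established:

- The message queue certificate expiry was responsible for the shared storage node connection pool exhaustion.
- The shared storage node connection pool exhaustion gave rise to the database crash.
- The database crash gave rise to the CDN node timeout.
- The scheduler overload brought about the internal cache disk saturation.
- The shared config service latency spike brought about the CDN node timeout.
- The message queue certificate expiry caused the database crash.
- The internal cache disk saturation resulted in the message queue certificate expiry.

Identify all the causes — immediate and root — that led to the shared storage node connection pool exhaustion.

the internal cache disk saturation, the message queue certificate expiry, the scheduler overload

Immediate cause of the shared storage node connection pool exhaustion: the message queue certificate expiry.
Further upstream: the scheduler overload, the internal cache disk saturation.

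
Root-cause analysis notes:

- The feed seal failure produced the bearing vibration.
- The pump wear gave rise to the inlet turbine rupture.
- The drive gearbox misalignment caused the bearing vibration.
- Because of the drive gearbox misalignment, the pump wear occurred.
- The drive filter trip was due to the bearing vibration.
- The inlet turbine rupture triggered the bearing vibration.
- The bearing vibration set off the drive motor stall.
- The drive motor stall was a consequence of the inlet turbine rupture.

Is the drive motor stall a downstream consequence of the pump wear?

Yes

There is a causal chain: the pump wear → the inlet turbine rupture → the drive motor stall.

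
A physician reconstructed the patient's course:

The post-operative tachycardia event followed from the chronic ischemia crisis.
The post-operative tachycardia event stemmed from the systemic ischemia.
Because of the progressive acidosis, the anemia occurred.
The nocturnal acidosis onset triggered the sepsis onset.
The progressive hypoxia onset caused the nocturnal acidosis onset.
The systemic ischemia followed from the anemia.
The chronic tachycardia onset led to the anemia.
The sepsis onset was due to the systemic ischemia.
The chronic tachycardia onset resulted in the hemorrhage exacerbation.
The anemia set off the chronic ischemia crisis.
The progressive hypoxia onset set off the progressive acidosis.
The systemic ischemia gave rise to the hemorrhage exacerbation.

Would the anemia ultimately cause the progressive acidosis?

No

The anemia leads to the systemic ischemia, the chronic ischemia crisis, the post-operative tachycardia event, the hemorrhage exacerbation, the sepsis onset; the progressive acidosis is not among them.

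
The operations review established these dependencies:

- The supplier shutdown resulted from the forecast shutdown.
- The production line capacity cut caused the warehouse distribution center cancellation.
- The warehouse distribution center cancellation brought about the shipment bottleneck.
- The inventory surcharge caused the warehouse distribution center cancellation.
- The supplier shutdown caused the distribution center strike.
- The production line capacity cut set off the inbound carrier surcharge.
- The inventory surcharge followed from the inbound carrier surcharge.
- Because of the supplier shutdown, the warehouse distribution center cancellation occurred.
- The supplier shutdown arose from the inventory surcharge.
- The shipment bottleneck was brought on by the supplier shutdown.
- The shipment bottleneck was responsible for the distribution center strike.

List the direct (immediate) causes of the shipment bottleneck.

Upstream contributors include the production line capacity cut, the inbound carrier surcharge, the inventory surcharge, the forecast shutdown, but only the supplier shutdown, the warehouse distribution center cancellation feed directly into the shipment bottleneck.

the supplier shutdown, the warehouse distribution center cancellation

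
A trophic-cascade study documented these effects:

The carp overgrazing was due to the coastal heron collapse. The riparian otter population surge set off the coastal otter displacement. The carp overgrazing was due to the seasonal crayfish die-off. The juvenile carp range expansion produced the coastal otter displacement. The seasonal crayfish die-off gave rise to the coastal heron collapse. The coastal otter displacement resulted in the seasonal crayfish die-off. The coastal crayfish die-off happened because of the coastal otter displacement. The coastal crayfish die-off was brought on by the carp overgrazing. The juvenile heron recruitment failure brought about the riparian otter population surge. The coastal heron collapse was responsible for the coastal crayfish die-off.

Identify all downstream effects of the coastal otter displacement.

the carp overgrazing, the coastal crayfish die-off, the coastal heron collapse, the seasonal crayfish die-off

Direct effects: the seasonal crayfish die-off, the coastal crayfish die-off.
2 steps out: the coastal heron collapse, the carp overgrazing.
Not reachable from it: the juvenile heron recruitment failure, the riparian otter population surge, the juvenile carp range expansion.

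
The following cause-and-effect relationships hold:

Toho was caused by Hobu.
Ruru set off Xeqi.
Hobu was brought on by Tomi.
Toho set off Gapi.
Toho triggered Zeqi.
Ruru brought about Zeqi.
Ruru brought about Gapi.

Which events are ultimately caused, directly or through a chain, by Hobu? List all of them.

Gapi, Toho, Zeqi

Direct effects: Toho.
2 steps out: Gapi, Zeqi.
Not reachable from it: Tomi, Ruru, Xeqi.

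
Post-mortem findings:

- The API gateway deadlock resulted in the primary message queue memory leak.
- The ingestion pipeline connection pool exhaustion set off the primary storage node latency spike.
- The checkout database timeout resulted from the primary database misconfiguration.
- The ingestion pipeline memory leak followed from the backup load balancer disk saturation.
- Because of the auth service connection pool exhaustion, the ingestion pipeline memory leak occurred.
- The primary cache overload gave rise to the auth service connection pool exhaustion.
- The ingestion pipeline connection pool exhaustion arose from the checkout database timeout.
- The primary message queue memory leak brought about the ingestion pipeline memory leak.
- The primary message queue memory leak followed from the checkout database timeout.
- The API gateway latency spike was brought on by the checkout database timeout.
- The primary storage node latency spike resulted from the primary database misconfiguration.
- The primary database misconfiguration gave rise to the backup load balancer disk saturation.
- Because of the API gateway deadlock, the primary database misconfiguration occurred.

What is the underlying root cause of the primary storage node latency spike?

Tracing upstream from the primary storage node latency spike: the primary storage node latency spike ← the primary database misconfiguration ← the API gateway deadlock.
The API gateway deadlock has no stated cause, so it is the root.

the API gateway deadlock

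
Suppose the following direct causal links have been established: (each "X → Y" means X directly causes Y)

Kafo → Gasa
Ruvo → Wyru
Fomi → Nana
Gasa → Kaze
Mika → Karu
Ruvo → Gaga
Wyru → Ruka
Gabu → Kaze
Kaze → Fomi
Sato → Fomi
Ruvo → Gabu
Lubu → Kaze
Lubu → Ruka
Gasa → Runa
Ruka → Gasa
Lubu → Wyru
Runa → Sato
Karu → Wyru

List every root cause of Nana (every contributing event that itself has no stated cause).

Kafo, Lubu, Mika, Ruvo

Tracing upstream from Nana: Nana ← Fomi ← Kaze ← Gasa ← Ruka ← Wyru ← Karu ← Mika.
A separate upstream branch: Nana ← Fomi ← Kaze ← Gabu ← Ruvo.
A separate upstream branch: Nana ← Fomi ← Kaze ← Lubu.
A separate upstream branch: Nana ← Fomi ← Kaze ← Gasa ← Kafo.
Each of those chain origins has no stated cause.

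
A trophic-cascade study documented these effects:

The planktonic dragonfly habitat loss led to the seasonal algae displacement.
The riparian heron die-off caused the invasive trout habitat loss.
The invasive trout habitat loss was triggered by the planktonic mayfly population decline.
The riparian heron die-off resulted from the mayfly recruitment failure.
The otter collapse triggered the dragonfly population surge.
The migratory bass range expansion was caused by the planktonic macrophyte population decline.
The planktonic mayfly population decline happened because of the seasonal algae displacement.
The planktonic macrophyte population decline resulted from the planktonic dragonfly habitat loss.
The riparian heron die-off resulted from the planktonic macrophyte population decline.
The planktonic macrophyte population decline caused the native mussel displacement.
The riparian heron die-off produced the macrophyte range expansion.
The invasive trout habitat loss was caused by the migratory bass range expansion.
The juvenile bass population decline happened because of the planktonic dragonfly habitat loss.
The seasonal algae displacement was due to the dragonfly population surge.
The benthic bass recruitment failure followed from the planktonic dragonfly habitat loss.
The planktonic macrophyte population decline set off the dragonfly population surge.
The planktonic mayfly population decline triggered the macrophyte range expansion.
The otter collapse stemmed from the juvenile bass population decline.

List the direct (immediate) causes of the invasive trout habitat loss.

Upstream contributors include the planktonic dragonfly habitat loss, the planktonic macrophyte population decline, the juvenile bass population decline, the otter collapse, the mayfly recruitment failure, the dragonfly population surge, the seasonal algae displacement, but only the migratory bass range expansion, the planktonic mayfly population decline, the riparian heron die-off feed directly into the invasive trout habitat loss.

the migratory bass range expansion, the planktonic mayfly population decline, the riparian heron die-off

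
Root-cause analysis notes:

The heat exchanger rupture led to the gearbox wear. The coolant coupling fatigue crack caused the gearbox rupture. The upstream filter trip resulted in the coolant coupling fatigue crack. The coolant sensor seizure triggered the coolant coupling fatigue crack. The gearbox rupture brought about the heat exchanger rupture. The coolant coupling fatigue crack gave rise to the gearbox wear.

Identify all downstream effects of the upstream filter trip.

the coolant coupling fatigue crack, the gearbox rupture, the gearbox wear, the heat exchanger rupture

Direct effects: the coolant coupling fatigue crack.
2 steps out: the gearbox rupture, the gearbox wear.
3 steps out: the heat exchanger rupture.
Not reachable from it: the coolant sensor seizure.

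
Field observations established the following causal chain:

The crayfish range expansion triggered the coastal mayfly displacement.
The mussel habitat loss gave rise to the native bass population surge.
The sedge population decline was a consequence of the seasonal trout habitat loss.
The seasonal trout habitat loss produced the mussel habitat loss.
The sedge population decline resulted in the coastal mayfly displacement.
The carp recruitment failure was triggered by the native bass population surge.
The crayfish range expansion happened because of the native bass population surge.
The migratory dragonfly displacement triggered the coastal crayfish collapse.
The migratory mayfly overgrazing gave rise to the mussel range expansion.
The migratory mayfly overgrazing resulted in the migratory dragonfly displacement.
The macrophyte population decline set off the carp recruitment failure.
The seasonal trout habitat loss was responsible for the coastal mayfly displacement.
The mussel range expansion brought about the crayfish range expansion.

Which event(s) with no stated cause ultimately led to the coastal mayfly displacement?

the migratory mayfly overgrazing, the seasonal trout habitat loss

Tracing upstream from the coastal mayfly displacement: the coastal mayfly displacement ← the seasonal trout habitat loss.
A separate upstream branch: the coastal mayfly displacement ← the crayfish range expansion ← the mussel range expansion ← the migratory mayfly overgrazing.
Each of those chain origins has no stated cause.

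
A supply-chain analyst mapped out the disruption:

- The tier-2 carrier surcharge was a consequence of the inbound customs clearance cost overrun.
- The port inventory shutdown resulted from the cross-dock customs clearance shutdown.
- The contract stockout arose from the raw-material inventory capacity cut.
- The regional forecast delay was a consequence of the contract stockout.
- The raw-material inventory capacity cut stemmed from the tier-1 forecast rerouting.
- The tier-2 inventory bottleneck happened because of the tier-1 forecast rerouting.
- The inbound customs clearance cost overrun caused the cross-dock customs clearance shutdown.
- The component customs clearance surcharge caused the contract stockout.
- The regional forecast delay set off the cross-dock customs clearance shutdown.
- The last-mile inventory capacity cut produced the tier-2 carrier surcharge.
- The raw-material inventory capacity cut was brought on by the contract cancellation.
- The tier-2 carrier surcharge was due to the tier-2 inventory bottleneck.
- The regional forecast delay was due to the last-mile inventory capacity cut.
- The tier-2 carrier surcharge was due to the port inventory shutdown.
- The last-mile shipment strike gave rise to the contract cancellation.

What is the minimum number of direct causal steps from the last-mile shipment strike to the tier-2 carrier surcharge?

Shortest chain: the last-mile shipment strike → the contract cancellation → the raw-material inventory capacity cut → the contract stockout → the regional forecast delay → the cross-dock customs clearance shutdown → the port inventory shutdown → the tier-2 carrier surcharge.

7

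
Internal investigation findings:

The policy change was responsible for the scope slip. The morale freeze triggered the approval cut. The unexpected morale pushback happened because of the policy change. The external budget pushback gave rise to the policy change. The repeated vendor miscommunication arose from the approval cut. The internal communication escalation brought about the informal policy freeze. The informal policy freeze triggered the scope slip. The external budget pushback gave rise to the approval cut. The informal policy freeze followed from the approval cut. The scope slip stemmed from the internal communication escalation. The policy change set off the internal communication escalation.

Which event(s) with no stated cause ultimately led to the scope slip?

the external budget pushback, the morale freeze

Tracing upstream from the scope slip: the scope slip ← the policy change ← the external budget pushback.
A separate upstream branch: the scope slip ← the informal policy freeze ← the approval cut ← the morale freeze.
Each of those chain origins has no stated cause.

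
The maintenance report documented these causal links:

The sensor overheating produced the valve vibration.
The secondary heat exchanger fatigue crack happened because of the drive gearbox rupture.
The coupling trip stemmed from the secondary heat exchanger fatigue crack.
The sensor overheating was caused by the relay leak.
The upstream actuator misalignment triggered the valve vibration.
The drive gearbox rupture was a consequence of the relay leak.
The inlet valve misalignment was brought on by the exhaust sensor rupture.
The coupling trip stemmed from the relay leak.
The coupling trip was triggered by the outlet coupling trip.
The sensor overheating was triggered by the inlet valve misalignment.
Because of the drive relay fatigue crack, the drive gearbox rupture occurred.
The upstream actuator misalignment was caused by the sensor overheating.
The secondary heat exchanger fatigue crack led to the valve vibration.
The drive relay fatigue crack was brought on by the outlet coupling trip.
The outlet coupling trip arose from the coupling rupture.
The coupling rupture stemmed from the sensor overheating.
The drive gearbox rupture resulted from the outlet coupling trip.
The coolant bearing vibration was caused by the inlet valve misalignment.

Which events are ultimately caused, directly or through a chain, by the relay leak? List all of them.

Direct effects: the sensor overheating, the drive gearbox rupture, the coupling trip.
2 steps out: the upstream actuator misalignment, the coupling rupture, the secondary heat exchanger fatigue crack, the valve vibration.
3 steps out: the outlet coupling trip.
4 steps out: the drive relay fatigue crack.
Not reachable from it: the exhaust sensor rupture, the inlet valve misalignment, the coolant bearing vibration.

the coupling rupture, the coupling trip, the drive gearbox rupture, the drive relay fatigue crack, the outlet coupling trip, the secondary heat exchanger fatigue crack, the sensor overheating, the upstream actuator misalignment, the valve vibration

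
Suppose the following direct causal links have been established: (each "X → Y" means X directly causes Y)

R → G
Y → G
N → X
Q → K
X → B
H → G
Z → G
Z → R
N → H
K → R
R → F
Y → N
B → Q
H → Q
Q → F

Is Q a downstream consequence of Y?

Yes

There is a causal chain: Y → N → H → Q.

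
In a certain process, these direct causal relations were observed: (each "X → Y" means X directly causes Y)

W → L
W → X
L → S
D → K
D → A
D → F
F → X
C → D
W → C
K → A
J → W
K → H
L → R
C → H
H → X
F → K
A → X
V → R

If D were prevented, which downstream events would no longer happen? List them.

Downstream of D: F, K, H, A, X.
Of those, still caused via another path: H, X.
The remainder have no surviving cause.

A, F, K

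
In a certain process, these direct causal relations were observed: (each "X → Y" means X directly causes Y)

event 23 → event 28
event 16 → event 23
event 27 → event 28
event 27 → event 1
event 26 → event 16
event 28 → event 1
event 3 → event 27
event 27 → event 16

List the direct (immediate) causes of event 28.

Upstream contributors include event 3, event 16, event 26, but only event 23, event 27 feed directly into event 28.

event 23, event 27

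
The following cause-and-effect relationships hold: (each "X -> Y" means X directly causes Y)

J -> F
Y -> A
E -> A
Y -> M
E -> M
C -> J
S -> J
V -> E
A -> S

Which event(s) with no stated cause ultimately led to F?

C, V, Y

Tracing upstream from F: F ← J ← S ← A ← E ← V.
A separate upstream branch: F ← J ← C.
A separate upstream branch: F ← J ← S ← A ← Y.
Each of those chain origins has no stated cause.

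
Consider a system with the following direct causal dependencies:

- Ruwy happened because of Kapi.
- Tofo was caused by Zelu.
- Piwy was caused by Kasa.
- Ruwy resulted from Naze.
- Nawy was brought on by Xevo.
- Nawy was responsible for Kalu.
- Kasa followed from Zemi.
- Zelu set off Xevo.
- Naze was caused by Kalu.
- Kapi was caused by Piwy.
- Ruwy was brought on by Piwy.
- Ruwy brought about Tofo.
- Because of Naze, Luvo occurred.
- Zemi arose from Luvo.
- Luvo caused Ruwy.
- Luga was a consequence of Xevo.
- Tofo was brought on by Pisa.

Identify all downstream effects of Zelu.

Direct effects: Xevo, Tofo.
2 steps out: Nawy, Luga.
3 steps out: Kalu.
4 steps out: Naze.
5 steps out: Luvo, Ruwy.
6 steps out: Zemi.
7 steps out: Kasa.
8 steps out: Piwy.
9 steps out: Kapi.
Not reachable from it: Pisa.

Kalu, Kapi, Kasa, Luga, Luvo, Nawy, Naze, Piwy, Ruwy, Tofo, Xevo, Zemi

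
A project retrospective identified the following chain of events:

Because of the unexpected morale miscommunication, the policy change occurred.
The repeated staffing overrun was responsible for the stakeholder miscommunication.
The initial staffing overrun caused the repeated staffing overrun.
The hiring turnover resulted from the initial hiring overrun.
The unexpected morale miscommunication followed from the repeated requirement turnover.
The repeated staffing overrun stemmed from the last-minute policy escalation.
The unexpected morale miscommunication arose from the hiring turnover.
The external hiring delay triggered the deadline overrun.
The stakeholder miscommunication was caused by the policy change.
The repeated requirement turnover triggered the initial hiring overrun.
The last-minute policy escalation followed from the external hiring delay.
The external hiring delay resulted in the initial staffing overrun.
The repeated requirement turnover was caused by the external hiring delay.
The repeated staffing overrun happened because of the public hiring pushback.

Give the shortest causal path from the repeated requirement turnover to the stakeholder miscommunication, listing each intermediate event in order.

the repeated requirement turnover → the unexpected morale miscommunication → the policy change → the stakeholder miscommunication

the repeated requirement turnover → the unexpected morale miscommunication
the unexpected morale miscommunication → the policy change
the policy change → the stakeholder miscommunication
Length: 3 steps.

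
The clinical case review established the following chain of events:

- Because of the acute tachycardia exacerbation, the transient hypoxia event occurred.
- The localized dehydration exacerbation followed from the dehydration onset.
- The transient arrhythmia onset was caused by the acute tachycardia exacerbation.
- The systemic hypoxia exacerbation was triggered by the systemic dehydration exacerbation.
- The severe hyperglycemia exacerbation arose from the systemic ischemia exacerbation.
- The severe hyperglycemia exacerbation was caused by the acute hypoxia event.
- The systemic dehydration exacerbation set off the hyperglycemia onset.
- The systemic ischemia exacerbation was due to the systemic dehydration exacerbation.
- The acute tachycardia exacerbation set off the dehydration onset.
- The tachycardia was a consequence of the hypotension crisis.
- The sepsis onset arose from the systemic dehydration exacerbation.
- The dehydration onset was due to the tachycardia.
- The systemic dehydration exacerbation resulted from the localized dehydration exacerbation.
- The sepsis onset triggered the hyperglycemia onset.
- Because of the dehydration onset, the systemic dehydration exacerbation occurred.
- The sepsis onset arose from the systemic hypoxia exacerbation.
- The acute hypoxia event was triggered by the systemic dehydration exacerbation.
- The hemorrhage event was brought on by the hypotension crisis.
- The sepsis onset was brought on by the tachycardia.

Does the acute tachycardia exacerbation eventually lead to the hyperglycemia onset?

Yes

There is a causal chain: the acute tachycardia exacerbation → the dehydration onset → the systemic dehydration exacerbation → the hyperglycemia onset.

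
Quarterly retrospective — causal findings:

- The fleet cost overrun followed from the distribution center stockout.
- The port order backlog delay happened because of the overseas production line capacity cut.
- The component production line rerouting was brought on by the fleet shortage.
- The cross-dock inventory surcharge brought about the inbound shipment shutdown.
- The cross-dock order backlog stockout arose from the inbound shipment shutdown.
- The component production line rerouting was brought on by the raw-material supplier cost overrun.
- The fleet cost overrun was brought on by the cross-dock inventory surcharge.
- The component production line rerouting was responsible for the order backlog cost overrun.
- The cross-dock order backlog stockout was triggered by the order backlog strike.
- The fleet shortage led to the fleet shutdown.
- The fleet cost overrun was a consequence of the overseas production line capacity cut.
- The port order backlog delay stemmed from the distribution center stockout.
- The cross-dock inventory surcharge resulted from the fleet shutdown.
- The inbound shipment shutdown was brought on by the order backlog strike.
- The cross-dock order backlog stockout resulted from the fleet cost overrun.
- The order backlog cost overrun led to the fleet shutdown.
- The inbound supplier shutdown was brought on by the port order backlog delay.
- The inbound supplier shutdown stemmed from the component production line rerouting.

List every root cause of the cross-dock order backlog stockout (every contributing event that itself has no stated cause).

the distribution center stockout, the fleet shortage, the order backlog strike, the overseas production line capacity cut, the raw-material supplier cost overrun

Tracing upstream from the cross-dock order backlog stockout: the cross-dock order backlog stockout ← the fleet cost overrun ← the distribution center stockout.
A separate upstream branch: the cross-dock order backlog stockout ← the fleet cost overrun ← the overseas production line capacity cut.
A separate upstream branch: the cross-dock order backlog stockout ← the fleet cost overrun ← the cross-dock inventory surcharge ← the fleet shutdown ← the order backlog cost overrun ← the component production line rerouting ← the raw-material supplier cost overrun.
A separate upstream branch: the cross-dock order backlog stockout ← the fleet cost overrun ← the cross-dock inventory surcharge ← the fleet shutdown ← the fleet shortage.
A separate upstream branch: the cross-dock order backlog stockout ← the order backlog strike.
Each of those chain origins has no stated cause.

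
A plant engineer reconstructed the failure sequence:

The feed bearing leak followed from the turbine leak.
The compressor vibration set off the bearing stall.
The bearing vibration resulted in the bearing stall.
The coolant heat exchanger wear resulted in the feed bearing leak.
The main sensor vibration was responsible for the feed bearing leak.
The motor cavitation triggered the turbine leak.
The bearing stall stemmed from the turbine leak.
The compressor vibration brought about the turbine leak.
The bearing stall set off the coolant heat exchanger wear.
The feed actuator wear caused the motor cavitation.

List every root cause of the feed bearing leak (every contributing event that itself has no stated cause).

the bearing vibration, the compressor vibration, the feed actuator wear, the main sensor vibration

Tracing upstream from the feed bearing leak: the feed bearing leak ← the turbine leak ← the motor cavitation ← the feed actuator wear.
A separate upstream branch: the feed bearing leak ← the main sensor vibration.
A separate upstream branch: the feed bearing leak ← the coolant heat exchanger wear ← the bearing stall ← the bearing vibration.
A separate upstream branch: the feed bearing leak ← the turbine leak ← the compressor vibration.
Each of those chain origins has no stated cause.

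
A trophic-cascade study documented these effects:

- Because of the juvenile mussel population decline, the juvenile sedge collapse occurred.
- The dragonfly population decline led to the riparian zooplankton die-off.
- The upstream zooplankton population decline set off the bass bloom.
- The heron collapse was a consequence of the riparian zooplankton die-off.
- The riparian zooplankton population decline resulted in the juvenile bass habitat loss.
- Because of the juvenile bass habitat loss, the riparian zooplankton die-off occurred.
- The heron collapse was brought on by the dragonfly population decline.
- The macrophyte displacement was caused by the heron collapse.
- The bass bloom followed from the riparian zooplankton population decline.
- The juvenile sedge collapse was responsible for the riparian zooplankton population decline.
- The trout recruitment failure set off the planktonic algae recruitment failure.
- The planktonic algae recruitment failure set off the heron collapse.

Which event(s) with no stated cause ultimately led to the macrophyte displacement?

the dragonfly population decline, the juvenile mussel population decline, the trout recruitment failure

Tracing upstream from the macrophyte displacement: the macrophyte displacement ← the heron collapse ← the riparian zooplankton die-off ← the juvenile bass habitat loss ← the riparian zooplankton population decline ← the juvenile sedge collapse ← the juvenile mussel population decline.
A separate upstream branch: the macrophyte displacement ← the heron collapse ← the planktonic algae recruitment failure ← the trout recruitment failure.
A separate upstream branch: the macrophyte displacement ← the heron collapse ← the dragonfly population decline.
Each of those chain origins has no stated cause.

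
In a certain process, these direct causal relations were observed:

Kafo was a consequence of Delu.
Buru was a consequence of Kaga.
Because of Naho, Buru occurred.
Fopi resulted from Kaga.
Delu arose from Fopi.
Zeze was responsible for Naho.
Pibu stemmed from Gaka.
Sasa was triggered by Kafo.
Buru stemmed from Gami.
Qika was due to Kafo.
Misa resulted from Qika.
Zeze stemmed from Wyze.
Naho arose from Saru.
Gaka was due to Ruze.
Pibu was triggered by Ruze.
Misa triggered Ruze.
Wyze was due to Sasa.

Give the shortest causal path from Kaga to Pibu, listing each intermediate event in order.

Kaga → Fopi → Delu → Kafo → Qika → Misa → Ruze → Pibu

Kaga → Fopi
Fopi → Delu
Delu → Kafo
Kafo → Qika
Qika → Misa
Misa → Ruze
Ruze → Pibu
Length: 7 steps.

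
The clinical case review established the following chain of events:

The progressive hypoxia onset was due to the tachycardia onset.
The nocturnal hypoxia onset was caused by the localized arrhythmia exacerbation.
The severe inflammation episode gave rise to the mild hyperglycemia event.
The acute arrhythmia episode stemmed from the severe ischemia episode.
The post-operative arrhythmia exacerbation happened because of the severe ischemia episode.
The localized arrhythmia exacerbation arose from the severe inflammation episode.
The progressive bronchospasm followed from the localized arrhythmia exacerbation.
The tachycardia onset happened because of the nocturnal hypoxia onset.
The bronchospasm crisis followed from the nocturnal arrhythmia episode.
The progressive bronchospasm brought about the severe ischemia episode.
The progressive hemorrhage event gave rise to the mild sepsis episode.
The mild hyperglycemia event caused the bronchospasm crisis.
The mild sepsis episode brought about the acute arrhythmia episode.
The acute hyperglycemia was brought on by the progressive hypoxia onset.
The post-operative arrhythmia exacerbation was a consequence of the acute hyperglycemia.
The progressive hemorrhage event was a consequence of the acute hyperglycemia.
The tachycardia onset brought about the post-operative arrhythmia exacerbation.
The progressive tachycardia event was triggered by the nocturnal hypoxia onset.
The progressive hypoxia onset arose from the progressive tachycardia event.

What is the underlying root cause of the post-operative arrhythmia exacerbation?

the severe inflammation episode

Tracing upstream from the post-operative arrhythmia exacerbation: the post-operative arrhythmia exacerbation ← the tachycardia onset ← the nocturnal hypoxia onset ← the localized arrhythmia exacerbation ← the severe inflammation episode.
The severe inflammation episode has no stated cause, so it is the root.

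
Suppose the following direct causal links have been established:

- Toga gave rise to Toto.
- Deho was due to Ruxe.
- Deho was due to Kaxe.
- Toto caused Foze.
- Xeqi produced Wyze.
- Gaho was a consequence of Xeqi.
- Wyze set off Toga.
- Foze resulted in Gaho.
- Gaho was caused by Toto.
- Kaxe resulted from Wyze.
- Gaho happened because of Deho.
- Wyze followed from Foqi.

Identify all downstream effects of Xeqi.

Deho, Foze, Gaho, Kaxe, Toga, Toto, Wyze

Direct effects: Wyze, Gaho.
2 steps out: Kaxe, Toga.
3 steps out: Deho, Toto.
4 steps out: Foze.
Not reachable from it: Foqi, Ruxe.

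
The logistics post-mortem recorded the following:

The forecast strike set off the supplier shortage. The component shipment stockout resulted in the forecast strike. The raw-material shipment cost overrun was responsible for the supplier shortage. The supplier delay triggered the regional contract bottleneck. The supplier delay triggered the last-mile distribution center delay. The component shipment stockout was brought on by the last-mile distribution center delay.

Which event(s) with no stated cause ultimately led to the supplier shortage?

Tracing upstream from the supplier shortage: the supplier shortage ← the forecast strike ← the component shipment stockout ← the last-mile distribution center delay ← the supplier delay.
A separate upstream branch: the supplier shortage ← the raw-material shipment cost overrun.
Each of those chain origins has no stated cause.

the raw-material shipment cost overrun, the supplier delay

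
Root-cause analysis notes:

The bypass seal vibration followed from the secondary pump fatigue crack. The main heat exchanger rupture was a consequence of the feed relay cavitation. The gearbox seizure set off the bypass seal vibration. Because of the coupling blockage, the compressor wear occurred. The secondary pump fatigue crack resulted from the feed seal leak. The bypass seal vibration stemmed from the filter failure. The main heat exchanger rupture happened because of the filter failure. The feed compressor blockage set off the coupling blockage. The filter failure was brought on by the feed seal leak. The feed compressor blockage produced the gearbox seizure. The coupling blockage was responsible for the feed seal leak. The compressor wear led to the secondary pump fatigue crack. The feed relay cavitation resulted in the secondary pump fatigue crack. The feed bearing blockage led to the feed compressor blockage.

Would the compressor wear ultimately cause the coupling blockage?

The compressor wear leads to the secondary pump fatigue crack, the bypass seal vibration; the coupling blockage is not among them.

No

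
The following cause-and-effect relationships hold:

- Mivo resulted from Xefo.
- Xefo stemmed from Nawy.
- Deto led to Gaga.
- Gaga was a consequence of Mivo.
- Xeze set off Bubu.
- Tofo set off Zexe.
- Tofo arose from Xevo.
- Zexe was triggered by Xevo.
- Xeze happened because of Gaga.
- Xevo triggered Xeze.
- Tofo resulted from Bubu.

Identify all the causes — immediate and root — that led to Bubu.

Deto, Gaga, Mivo, Nawy, Xefo, Xevo, Xeze

Immediate cause of Bubu: Xeze.
Further upstream: Nawy, Xefo, Mivo, Xevo, Deto, Gaga.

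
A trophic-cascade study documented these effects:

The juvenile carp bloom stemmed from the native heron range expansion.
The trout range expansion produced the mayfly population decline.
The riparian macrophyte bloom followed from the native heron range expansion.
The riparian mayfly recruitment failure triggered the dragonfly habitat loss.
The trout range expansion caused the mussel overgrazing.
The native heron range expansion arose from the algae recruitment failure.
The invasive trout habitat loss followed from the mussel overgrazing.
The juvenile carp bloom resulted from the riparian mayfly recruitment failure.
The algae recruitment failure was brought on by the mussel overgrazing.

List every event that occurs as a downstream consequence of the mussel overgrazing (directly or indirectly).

Direct effects: the invasive trout habitat loss, the algae recruitment failure.
2 steps out: the native heron range expansion.
3 steps out: the juvenile carp bloom, the riparian macrophyte bloom.
Not reachable from it: the trout range expansion, the riparian mayfly recruitment failure, the dragonfly habitat loss, the mayfly population decline.

the algae recruitment failure, the invasive trout habitat loss, the juvenile carp bloom, the native heron range expansion, the riparian macrophyte bloom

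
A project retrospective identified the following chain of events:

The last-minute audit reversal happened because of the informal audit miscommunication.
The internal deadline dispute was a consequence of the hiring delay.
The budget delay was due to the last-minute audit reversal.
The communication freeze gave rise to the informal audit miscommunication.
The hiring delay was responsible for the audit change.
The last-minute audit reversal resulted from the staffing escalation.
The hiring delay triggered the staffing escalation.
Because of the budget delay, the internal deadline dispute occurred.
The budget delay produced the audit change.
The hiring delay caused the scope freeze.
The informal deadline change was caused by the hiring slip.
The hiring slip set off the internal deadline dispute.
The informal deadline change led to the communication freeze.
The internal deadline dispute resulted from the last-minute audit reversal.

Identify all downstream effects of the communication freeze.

Direct effects: the informal audit miscommunication.
2 steps out: the last-minute audit reversal.
3 steps out: the budget delay, the internal deadline dispute.
4 steps out: the audit change.
Not reachable from it: the hiring delay, the scope freeze, the staffing escalation, the hiring slip, the informal deadline change.

the audit change, the budget delay, the informal audit miscommunication, the internal deadline dispute, the last-minute audit reversal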